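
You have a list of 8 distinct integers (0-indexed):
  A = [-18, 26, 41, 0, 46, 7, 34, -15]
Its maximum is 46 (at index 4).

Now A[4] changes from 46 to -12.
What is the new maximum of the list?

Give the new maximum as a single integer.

Old max = 46 (at index 4)
Change: A[4] 46 -> -12
Changed element WAS the max -> may need rescan.
  Max of remaining elements: 41
  New max = max(-12, 41) = 41

Answer: 41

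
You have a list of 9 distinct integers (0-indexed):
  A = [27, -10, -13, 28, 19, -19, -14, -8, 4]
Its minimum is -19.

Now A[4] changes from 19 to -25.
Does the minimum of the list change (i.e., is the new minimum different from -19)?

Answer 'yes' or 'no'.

Old min = -19
Change: A[4] 19 -> -25
Changed element was NOT the min; min changes only if -25 < -19.
New min = -25; changed? yes

Answer: yes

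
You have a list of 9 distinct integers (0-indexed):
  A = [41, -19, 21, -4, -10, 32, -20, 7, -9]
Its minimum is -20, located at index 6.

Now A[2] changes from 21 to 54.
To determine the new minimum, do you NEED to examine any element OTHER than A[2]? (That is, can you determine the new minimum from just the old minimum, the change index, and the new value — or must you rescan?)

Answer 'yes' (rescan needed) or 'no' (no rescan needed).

Old min = -20 at index 6
Change at index 2: 21 -> 54
Index 2 was NOT the min. New min = min(-20, 54). No rescan of other elements needed.
Needs rescan: no

Answer: no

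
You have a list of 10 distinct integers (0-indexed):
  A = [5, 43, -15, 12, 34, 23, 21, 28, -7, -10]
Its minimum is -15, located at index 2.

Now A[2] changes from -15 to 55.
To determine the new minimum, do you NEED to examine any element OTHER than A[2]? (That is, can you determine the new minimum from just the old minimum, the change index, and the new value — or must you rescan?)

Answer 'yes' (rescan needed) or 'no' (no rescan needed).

Answer: yes

Derivation:
Old min = -15 at index 2
Change at index 2: -15 -> 55
Index 2 WAS the min and new value 55 > old min -15. Must rescan other elements to find the new min.
Needs rescan: yes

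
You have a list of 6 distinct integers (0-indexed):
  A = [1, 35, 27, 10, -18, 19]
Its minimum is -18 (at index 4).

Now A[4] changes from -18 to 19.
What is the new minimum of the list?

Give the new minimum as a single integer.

Answer: 1

Derivation:
Old min = -18 (at index 4)
Change: A[4] -18 -> 19
Changed element WAS the min. Need to check: is 19 still <= all others?
  Min of remaining elements: 1
  New min = min(19, 1) = 1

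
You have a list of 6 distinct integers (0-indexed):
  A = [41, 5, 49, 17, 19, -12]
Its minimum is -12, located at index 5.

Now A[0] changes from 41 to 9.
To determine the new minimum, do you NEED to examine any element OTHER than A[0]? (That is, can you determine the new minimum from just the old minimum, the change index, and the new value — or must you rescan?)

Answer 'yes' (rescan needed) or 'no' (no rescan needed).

Answer: no

Derivation:
Old min = -12 at index 5
Change at index 0: 41 -> 9
Index 0 was NOT the min. New min = min(-12, 9). No rescan of other elements needed.
Needs rescan: no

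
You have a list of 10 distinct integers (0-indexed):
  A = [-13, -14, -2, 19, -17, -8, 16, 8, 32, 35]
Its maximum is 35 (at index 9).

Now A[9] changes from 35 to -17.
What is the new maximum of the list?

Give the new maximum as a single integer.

Old max = 35 (at index 9)
Change: A[9] 35 -> -17
Changed element WAS the max -> may need rescan.
  Max of remaining elements: 32
  New max = max(-17, 32) = 32

Answer: 32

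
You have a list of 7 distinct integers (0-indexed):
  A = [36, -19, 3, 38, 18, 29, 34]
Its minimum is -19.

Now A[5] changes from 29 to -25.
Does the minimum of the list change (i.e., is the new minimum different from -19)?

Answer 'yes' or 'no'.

Answer: yes

Derivation:
Old min = -19
Change: A[5] 29 -> -25
Changed element was NOT the min; min changes only if -25 < -19.
New min = -25; changed? yes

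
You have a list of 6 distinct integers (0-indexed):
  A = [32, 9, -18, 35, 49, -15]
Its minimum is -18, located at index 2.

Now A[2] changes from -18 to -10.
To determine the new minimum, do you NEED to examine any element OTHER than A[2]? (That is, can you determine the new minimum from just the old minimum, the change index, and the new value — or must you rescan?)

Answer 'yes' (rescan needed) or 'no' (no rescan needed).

Answer: yes

Derivation:
Old min = -18 at index 2
Change at index 2: -18 -> -10
Index 2 WAS the min and new value -10 > old min -18. Must rescan other elements to find the new min.
Needs rescan: yes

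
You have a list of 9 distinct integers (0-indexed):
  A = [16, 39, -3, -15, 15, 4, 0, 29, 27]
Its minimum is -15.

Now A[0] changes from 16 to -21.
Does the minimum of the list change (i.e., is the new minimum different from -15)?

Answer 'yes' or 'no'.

Old min = -15
Change: A[0] 16 -> -21
Changed element was NOT the min; min changes only if -21 < -15.
New min = -21; changed? yes

Answer: yes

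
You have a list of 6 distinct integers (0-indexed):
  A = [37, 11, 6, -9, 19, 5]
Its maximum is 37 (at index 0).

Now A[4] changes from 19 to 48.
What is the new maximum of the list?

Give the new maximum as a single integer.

Answer: 48

Derivation:
Old max = 37 (at index 0)
Change: A[4] 19 -> 48
Changed element was NOT the old max.
  New max = max(old_max, new_val) = max(37, 48) = 48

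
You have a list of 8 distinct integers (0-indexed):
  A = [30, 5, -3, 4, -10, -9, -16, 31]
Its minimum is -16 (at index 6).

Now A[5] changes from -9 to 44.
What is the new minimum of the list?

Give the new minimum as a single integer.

Answer: -16

Derivation:
Old min = -16 (at index 6)
Change: A[5] -9 -> 44
Changed element was NOT the old min.
  New min = min(old_min, new_val) = min(-16, 44) = -16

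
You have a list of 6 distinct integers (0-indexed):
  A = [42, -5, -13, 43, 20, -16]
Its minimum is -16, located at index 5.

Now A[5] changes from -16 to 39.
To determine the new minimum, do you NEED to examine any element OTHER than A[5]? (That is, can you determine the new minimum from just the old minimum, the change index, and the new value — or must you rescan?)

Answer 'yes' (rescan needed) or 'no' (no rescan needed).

Answer: yes

Derivation:
Old min = -16 at index 5
Change at index 5: -16 -> 39
Index 5 WAS the min and new value 39 > old min -16. Must rescan other elements to find the new min.
Needs rescan: yes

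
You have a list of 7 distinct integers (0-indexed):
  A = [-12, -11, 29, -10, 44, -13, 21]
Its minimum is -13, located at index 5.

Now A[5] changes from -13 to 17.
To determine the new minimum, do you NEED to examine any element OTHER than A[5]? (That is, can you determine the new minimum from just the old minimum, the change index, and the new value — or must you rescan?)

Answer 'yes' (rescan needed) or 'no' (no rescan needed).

Answer: yes

Derivation:
Old min = -13 at index 5
Change at index 5: -13 -> 17
Index 5 WAS the min and new value 17 > old min -13. Must rescan other elements to find the new min.
Needs rescan: yes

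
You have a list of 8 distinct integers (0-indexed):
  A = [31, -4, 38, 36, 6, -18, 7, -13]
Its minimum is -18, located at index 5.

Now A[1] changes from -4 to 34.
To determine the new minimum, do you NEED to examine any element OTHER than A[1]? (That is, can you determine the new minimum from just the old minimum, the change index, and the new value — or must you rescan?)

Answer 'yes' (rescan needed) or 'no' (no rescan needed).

Old min = -18 at index 5
Change at index 1: -4 -> 34
Index 1 was NOT the min. New min = min(-18, 34). No rescan of other elements needed.
Needs rescan: no

Answer: no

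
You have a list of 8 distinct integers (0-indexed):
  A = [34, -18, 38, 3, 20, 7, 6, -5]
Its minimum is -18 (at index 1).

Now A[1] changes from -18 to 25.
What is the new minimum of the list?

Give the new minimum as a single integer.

Answer: -5

Derivation:
Old min = -18 (at index 1)
Change: A[1] -18 -> 25
Changed element WAS the min. Need to check: is 25 still <= all others?
  Min of remaining elements: -5
  New min = min(25, -5) = -5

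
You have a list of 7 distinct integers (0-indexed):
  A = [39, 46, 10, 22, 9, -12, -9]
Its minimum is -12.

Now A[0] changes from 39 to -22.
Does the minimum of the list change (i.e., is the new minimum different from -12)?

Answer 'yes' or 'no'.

Answer: yes

Derivation:
Old min = -12
Change: A[0] 39 -> -22
Changed element was NOT the min; min changes only if -22 < -12.
New min = -22; changed? yes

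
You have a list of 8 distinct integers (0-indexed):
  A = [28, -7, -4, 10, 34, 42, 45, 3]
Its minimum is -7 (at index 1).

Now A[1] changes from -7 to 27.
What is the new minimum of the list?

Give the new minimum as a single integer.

Answer: -4

Derivation:
Old min = -7 (at index 1)
Change: A[1] -7 -> 27
Changed element WAS the min. Need to check: is 27 still <= all others?
  Min of remaining elements: -4
  New min = min(27, -4) = -4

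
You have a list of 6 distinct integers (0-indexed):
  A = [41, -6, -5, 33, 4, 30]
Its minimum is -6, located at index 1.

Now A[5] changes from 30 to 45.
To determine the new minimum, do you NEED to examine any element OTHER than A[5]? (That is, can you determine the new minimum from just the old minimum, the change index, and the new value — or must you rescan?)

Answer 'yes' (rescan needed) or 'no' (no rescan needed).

Old min = -6 at index 1
Change at index 5: 30 -> 45
Index 5 was NOT the min. New min = min(-6, 45). No rescan of other elements needed.
Needs rescan: no

Answer: no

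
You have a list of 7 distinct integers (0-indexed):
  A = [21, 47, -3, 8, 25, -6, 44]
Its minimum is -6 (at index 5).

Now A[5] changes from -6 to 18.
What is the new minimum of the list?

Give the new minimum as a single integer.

Old min = -6 (at index 5)
Change: A[5] -6 -> 18
Changed element WAS the min. Need to check: is 18 still <= all others?
  Min of remaining elements: -3
  New min = min(18, -3) = -3

Answer: -3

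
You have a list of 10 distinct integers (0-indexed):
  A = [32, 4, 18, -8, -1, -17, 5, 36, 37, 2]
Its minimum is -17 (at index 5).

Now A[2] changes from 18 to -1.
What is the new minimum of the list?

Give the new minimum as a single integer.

Answer: -17

Derivation:
Old min = -17 (at index 5)
Change: A[2] 18 -> -1
Changed element was NOT the old min.
  New min = min(old_min, new_val) = min(-17, -1) = -17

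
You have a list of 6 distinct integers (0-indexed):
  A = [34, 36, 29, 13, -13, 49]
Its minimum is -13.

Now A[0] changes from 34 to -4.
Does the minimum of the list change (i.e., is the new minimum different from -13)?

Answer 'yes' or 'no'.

Old min = -13
Change: A[0] 34 -> -4
Changed element was NOT the min; min changes only if -4 < -13.
New min = -13; changed? no

Answer: no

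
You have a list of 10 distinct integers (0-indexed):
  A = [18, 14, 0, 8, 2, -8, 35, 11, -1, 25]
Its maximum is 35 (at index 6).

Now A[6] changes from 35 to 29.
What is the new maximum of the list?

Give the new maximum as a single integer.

Answer: 29

Derivation:
Old max = 35 (at index 6)
Change: A[6] 35 -> 29
Changed element WAS the max -> may need rescan.
  Max of remaining elements: 25
  New max = max(29, 25) = 29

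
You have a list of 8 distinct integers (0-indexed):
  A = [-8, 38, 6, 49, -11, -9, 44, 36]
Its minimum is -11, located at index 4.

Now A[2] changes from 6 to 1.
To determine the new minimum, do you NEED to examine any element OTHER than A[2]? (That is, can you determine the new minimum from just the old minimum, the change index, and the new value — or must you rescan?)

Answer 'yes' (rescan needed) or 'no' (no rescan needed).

Answer: no

Derivation:
Old min = -11 at index 4
Change at index 2: 6 -> 1
Index 2 was NOT the min. New min = min(-11, 1). No rescan of other elements needed.
Needs rescan: no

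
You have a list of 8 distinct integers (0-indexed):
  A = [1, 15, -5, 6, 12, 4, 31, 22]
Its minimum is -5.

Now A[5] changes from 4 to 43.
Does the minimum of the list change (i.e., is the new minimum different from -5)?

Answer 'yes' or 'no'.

Old min = -5
Change: A[5] 4 -> 43
Changed element was NOT the min; min changes only if 43 < -5.
New min = -5; changed? no

Answer: no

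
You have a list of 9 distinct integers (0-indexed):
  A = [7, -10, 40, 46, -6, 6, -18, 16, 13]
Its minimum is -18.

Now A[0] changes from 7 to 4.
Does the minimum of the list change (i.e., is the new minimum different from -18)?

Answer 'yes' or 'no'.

Old min = -18
Change: A[0] 7 -> 4
Changed element was NOT the min; min changes only if 4 < -18.
New min = -18; changed? no

Answer: no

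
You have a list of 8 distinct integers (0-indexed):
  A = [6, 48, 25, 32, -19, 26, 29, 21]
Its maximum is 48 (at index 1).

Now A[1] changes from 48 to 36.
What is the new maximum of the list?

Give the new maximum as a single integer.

Answer: 36

Derivation:
Old max = 48 (at index 1)
Change: A[1] 48 -> 36
Changed element WAS the max -> may need rescan.
  Max of remaining elements: 32
  New max = max(36, 32) = 36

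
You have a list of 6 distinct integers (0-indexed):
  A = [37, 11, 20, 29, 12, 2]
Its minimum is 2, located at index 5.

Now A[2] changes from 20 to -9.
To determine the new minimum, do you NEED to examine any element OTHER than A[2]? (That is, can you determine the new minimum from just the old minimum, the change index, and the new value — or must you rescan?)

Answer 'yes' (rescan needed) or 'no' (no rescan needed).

Answer: no

Derivation:
Old min = 2 at index 5
Change at index 2: 20 -> -9
Index 2 was NOT the min. New min = min(2, -9). No rescan of other elements needed.
Needs rescan: no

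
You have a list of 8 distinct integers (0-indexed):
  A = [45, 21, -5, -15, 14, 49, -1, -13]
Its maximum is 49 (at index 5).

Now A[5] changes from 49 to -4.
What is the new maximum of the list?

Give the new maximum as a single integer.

Answer: 45

Derivation:
Old max = 49 (at index 5)
Change: A[5] 49 -> -4
Changed element WAS the max -> may need rescan.
  Max of remaining elements: 45
  New max = max(-4, 45) = 45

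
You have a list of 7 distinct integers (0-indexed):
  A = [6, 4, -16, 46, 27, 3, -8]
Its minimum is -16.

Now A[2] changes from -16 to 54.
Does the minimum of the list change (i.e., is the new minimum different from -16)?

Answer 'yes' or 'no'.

Old min = -16
Change: A[2] -16 -> 54
Changed element was the min; new min must be rechecked.
New min = -8; changed? yes

Answer: yes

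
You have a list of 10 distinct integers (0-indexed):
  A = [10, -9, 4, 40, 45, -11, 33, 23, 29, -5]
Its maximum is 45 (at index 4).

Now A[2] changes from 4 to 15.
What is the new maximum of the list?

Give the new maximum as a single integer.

Old max = 45 (at index 4)
Change: A[2] 4 -> 15
Changed element was NOT the old max.
  New max = max(old_max, new_val) = max(45, 15) = 45

Answer: 45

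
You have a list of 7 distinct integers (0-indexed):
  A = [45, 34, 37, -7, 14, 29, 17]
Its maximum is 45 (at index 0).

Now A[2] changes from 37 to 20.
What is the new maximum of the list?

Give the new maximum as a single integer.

Old max = 45 (at index 0)
Change: A[2] 37 -> 20
Changed element was NOT the old max.
  New max = max(old_max, new_val) = max(45, 20) = 45

Answer: 45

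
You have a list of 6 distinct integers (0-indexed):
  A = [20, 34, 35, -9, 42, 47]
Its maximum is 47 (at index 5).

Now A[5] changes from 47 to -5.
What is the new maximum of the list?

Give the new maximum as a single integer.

Answer: 42

Derivation:
Old max = 47 (at index 5)
Change: A[5] 47 -> -5
Changed element WAS the max -> may need rescan.
  Max of remaining elements: 42
  New max = max(-5, 42) = 42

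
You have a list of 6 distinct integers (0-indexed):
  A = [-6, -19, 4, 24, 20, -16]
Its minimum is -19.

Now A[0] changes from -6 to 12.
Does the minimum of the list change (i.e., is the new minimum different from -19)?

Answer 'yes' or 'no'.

Old min = -19
Change: A[0] -6 -> 12
Changed element was NOT the min; min changes only if 12 < -19.
New min = -19; changed? no

Answer: no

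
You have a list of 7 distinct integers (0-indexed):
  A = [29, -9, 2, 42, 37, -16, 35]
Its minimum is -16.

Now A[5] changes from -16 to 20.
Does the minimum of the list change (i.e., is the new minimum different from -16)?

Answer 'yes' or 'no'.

Answer: yes

Derivation:
Old min = -16
Change: A[5] -16 -> 20
Changed element was the min; new min must be rechecked.
New min = -9; changed? yes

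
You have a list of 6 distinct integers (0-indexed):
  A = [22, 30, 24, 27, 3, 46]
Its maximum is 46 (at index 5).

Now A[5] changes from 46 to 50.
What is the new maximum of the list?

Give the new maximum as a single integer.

Answer: 50

Derivation:
Old max = 46 (at index 5)
Change: A[5] 46 -> 50
Changed element WAS the max -> may need rescan.
  Max of remaining elements: 30
  New max = max(50, 30) = 50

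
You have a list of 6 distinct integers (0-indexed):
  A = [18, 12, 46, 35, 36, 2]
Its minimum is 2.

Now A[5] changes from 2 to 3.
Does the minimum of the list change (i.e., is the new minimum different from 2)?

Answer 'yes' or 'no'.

Answer: yes

Derivation:
Old min = 2
Change: A[5] 2 -> 3
Changed element was the min; new min must be rechecked.
New min = 3; changed? yes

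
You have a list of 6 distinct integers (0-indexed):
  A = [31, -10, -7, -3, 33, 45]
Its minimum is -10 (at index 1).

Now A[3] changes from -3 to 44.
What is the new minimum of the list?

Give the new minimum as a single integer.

Answer: -10

Derivation:
Old min = -10 (at index 1)
Change: A[3] -3 -> 44
Changed element was NOT the old min.
  New min = min(old_min, new_val) = min(-10, 44) = -10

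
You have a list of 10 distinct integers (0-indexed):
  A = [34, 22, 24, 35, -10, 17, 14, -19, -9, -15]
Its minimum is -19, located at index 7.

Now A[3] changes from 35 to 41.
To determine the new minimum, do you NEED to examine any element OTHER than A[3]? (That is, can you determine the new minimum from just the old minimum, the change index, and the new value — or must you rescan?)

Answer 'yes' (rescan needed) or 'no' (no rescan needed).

Answer: no

Derivation:
Old min = -19 at index 7
Change at index 3: 35 -> 41
Index 3 was NOT the min. New min = min(-19, 41). No rescan of other elements needed.
Needs rescan: no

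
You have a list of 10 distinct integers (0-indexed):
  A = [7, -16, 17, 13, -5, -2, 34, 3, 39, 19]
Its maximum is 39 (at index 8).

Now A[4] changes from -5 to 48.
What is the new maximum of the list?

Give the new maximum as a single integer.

Answer: 48

Derivation:
Old max = 39 (at index 8)
Change: A[4] -5 -> 48
Changed element was NOT the old max.
  New max = max(old_max, new_val) = max(39, 48) = 48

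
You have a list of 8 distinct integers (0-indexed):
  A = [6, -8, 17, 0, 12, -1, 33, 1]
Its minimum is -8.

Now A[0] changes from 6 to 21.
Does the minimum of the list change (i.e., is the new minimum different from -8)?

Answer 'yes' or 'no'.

Old min = -8
Change: A[0] 6 -> 21
Changed element was NOT the min; min changes only if 21 < -8.
New min = -8; changed? no

Answer: no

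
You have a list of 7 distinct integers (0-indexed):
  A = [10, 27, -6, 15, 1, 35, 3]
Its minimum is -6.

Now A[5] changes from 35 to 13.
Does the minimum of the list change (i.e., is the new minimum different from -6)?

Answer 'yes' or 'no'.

Old min = -6
Change: A[5] 35 -> 13
Changed element was NOT the min; min changes only if 13 < -6.
New min = -6; changed? no

Answer: no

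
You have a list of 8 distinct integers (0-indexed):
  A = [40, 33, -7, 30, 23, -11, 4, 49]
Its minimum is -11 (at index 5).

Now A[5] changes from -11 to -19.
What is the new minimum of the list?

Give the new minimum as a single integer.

Answer: -19

Derivation:
Old min = -11 (at index 5)
Change: A[5] -11 -> -19
Changed element WAS the min. Need to check: is -19 still <= all others?
  Min of remaining elements: -7
  New min = min(-19, -7) = -19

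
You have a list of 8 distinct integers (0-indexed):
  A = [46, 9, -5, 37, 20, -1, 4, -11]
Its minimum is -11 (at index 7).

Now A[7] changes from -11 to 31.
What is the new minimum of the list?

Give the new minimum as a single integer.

Old min = -11 (at index 7)
Change: A[7] -11 -> 31
Changed element WAS the min. Need to check: is 31 still <= all others?
  Min of remaining elements: -5
  New min = min(31, -5) = -5

Answer: -5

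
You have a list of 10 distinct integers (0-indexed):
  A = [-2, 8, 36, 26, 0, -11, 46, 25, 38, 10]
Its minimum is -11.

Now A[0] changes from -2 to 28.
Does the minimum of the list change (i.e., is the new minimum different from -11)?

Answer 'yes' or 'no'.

Answer: no

Derivation:
Old min = -11
Change: A[0] -2 -> 28
Changed element was NOT the min; min changes only if 28 < -11.
New min = -11; changed? no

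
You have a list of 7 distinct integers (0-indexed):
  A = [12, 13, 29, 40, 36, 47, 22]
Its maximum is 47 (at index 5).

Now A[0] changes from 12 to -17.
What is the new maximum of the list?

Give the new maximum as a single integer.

Answer: 47

Derivation:
Old max = 47 (at index 5)
Change: A[0] 12 -> -17
Changed element was NOT the old max.
  New max = max(old_max, new_val) = max(47, -17) = 47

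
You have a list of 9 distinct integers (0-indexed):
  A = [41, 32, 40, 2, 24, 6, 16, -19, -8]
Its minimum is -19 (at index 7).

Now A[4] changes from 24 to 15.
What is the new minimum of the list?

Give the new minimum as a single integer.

Old min = -19 (at index 7)
Change: A[4] 24 -> 15
Changed element was NOT the old min.
  New min = min(old_min, new_val) = min(-19, 15) = -19

Answer: -19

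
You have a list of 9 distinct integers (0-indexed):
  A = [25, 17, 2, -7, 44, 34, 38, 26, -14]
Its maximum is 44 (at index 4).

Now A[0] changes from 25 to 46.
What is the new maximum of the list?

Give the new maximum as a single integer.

Old max = 44 (at index 4)
Change: A[0] 25 -> 46
Changed element was NOT the old max.
  New max = max(old_max, new_val) = max(44, 46) = 46

Answer: 46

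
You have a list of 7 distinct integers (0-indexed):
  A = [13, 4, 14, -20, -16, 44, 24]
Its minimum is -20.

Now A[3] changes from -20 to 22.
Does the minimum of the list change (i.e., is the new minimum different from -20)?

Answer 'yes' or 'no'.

Old min = -20
Change: A[3] -20 -> 22
Changed element was the min; new min must be rechecked.
New min = -16; changed? yes

Answer: yes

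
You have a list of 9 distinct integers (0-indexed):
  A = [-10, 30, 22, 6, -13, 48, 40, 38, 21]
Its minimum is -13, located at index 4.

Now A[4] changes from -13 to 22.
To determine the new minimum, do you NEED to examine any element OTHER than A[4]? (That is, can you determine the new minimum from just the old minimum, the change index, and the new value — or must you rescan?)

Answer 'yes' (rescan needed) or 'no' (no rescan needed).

Answer: yes

Derivation:
Old min = -13 at index 4
Change at index 4: -13 -> 22
Index 4 WAS the min and new value 22 > old min -13. Must rescan other elements to find the new min.
Needs rescan: yes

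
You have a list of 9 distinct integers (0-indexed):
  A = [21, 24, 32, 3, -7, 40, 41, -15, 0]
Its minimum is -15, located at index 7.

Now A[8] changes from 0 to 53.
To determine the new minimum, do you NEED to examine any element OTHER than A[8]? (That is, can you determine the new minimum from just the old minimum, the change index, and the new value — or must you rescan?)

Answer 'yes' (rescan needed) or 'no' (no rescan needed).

Answer: no

Derivation:
Old min = -15 at index 7
Change at index 8: 0 -> 53
Index 8 was NOT the min. New min = min(-15, 53). No rescan of other elements needed.
Needs rescan: no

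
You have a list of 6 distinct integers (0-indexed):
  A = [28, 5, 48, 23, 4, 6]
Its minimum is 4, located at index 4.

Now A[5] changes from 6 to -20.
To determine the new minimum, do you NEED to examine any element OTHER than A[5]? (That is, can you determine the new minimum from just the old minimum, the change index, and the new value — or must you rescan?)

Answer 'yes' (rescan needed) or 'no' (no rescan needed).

Answer: no

Derivation:
Old min = 4 at index 4
Change at index 5: 6 -> -20
Index 5 was NOT the min. New min = min(4, -20). No rescan of other elements needed.
Needs rescan: no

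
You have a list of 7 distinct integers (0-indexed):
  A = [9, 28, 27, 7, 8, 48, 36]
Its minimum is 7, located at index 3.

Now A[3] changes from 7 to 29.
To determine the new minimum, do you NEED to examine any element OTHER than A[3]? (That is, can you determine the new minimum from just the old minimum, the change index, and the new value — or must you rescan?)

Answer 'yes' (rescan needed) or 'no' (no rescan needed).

Answer: yes

Derivation:
Old min = 7 at index 3
Change at index 3: 7 -> 29
Index 3 WAS the min and new value 29 > old min 7. Must rescan other elements to find the new min.
Needs rescan: yes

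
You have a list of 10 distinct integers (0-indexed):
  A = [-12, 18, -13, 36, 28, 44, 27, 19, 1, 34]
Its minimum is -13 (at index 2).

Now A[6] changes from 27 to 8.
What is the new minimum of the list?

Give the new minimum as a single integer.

Answer: -13

Derivation:
Old min = -13 (at index 2)
Change: A[6] 27 -> 8
Changed element was NOT the old min.
  New min = min(old_min, new_val) = min(-13, 8) = -13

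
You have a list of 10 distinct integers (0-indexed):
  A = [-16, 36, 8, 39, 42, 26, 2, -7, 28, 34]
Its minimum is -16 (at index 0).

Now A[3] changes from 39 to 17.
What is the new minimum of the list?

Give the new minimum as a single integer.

Answer: -16

Derivation:
Old min = -16 (at index 0)
Change: A[3] 39 -> 17
Changed element was NOT the old min.
  New min = min(old_min, new_val) = min(-16, 17) = -16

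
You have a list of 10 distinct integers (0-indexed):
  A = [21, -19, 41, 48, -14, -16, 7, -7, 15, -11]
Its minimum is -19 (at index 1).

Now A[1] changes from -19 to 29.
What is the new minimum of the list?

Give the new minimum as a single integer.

Answer: -16

Derivation:
Old min = -19 (at index 1)
Change: A[1] -19 -> 29
Changed element WAS the min. Need to check: is 29 still <= all others?
  Min of remaining elements: -16
  New min = min(29, -16) = -16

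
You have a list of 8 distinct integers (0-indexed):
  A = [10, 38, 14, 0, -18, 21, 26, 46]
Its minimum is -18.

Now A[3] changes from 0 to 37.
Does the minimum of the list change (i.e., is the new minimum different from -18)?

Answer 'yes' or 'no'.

Old min = -18
Change: A[3] 0 -> 37
Changed element was NOT the min; min changes only if 37 < -18.
New min = -18; changed? no

Answer: no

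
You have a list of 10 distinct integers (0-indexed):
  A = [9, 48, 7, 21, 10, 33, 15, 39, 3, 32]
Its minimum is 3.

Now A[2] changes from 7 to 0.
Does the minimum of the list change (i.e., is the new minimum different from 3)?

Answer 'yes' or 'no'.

Old min = 3
Change: A[2] 7 -> 0
Changed element was NOT the min; min changes only if 0 < 3.
New min = 0; changed? yes

Answer: yes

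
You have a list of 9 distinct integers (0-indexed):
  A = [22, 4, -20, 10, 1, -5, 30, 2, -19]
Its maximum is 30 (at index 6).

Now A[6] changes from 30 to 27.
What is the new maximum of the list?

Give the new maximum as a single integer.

Old max = 30 (at index 6)
Change: A[6] 30 -> 27
Changed element WAS the max -> may need rescan.
  Max of remaining elements: 22
  New max = max(27, 22) = 27

Answer: 27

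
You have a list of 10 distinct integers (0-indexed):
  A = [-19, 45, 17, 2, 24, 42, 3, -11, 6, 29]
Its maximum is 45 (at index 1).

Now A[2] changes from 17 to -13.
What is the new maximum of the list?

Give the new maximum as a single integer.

Old max = 45 (at index 1)
Change: A[2] 17 -> -13
Changed element was NOT the old max.
  New max = max(old_max, new_val) = max(45, -13) = 45

Answer: 45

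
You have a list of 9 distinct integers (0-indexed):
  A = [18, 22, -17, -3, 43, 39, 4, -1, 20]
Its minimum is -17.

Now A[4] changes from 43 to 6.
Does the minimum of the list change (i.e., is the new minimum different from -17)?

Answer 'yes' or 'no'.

Old min = -17
Change: A[4] 43 -> 6
Changed element was NOT the min; min changes only if 6 < -17.
New min = -17; changed? no

Answer: no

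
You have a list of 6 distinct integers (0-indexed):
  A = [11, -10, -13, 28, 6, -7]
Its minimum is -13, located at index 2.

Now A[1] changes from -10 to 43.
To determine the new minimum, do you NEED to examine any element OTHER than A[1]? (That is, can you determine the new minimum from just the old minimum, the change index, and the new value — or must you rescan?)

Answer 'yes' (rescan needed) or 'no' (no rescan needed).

Old min = -13 at index 2
Change at index 1: -10 -> 43
Index 1 was NOT the min. New min = min(-13, 43). No rescan of other elements needed.
Needs rescan: no

Answer: no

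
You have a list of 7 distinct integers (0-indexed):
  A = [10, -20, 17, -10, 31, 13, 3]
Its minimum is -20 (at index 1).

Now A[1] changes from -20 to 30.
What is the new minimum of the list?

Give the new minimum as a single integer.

Old min = -20 (at index 1)
Change: A[1] -20 -> 30
Changed element WAS the min. Need to check: is 30 still <= all others?
  Min of remaining elements: -10
  New min = min(30, -10) = -10

Answer: -10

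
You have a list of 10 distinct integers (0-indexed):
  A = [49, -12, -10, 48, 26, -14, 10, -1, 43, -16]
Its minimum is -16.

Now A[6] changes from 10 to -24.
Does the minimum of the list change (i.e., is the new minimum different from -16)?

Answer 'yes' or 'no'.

Old min = -16
Change: A[6] 10 -> -24
Changed element was NOT the min; min changes only if -24 < -16.
New min = -24; changed? yes

Answer: yes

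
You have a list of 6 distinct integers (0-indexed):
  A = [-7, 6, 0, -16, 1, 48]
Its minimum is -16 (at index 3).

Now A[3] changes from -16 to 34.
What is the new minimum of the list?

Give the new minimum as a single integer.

Answer: -7

Derivation:
Old min = -16 (at index 3)
Change: A[3] -16 -> 34
Changed element WAS the min. Need to check: is 34 still <= all others?
  Min of remaining elements: -7
  New min = min(34, -7) = -7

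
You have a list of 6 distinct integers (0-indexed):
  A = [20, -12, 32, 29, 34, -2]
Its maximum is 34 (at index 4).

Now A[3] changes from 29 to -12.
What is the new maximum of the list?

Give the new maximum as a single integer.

Answer: 34

Derivation:
Old max = 34 (at index 4)
Change: A[3] 29 -> -12
Changed element was NOT the old max.
  New max = max(old_max, new_val) = max(34, -12) = 34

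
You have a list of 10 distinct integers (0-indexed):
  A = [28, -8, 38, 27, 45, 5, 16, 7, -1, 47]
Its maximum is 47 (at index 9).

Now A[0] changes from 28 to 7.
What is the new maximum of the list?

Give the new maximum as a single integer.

Answer: 47

Derivation:
Old max = 47 (at index 9)
Change: A[0] 28 -> 7
Changed element was NOT the old max.
  New max = max(old_max, new_val) = max(47, 7) = 47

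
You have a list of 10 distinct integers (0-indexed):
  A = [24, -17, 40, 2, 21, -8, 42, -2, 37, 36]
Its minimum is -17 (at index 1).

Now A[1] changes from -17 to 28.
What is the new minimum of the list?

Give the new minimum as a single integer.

Old min = -17 (at index 1)
Change: A[1] -17 -> 28
Changed element WAS the min. Need to check: is 28 still <= all others?
  Min of remaining elements: -8
  New min = min(28, -8) = -8

Answer: -8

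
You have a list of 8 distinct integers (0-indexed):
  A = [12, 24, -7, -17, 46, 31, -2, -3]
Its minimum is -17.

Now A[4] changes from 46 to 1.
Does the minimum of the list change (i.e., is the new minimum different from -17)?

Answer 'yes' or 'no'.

Old min = -17
Change: A[4] 46 -> 1
Changed element was NOT the min; min changes only if 1 < -17.
New min = -17; changed? no

Answer: no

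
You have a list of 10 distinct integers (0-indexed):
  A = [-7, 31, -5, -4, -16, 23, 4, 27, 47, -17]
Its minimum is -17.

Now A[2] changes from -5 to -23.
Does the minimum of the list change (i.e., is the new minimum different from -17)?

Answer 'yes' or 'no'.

Answer: yes

Derivation:
Old min = -17
Change: A[2] -5 -> -23
Changed element was NOT the min; min changes only if -23 < -17.
New min = -23; changed? yes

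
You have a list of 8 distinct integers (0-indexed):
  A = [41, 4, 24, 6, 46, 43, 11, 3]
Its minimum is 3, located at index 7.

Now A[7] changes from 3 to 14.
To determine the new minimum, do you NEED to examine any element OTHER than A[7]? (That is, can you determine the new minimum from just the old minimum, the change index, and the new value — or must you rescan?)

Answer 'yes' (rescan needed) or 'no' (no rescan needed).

Old min = 3 at index 7
Change at index 7: 3 -> 14
Index 7 WAS the min and new value 14 > old min 3. Must rescan other elements to find the new min.
Needs rescan: yes

Answer: yes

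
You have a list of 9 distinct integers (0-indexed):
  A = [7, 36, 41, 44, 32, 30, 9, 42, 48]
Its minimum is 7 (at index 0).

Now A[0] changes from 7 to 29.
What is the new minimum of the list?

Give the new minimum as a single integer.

Answer: 9

Derivation:
Old min = 7 (at index 0)
Change: A[0] 7 -> 29
Changed element WAS the min. Need to check: is 29 still <= all others?
  Min of remaining elements: 9
  New min = min(29, 9) = 9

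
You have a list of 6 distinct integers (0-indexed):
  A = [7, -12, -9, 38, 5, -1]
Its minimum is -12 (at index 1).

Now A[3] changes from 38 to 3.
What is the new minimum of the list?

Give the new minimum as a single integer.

Old min = -12 (at index 1)
Change: A[3] 38 -> 3
Changed element was NOT the old min.
  New min = min(old_min, new_val) = min(-12, 3) = -12

Answer: -12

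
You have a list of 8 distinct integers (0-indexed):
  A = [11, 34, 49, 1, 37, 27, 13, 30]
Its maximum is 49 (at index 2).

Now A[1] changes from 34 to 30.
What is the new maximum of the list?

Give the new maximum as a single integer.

Answer: 49

Derivation:
Old max = 49 (at index 2)
Change: A[1] 34 -> 30
Changed element was NOT the old max.
  New max = max(old_max, new_val) = max(49, 30) = 49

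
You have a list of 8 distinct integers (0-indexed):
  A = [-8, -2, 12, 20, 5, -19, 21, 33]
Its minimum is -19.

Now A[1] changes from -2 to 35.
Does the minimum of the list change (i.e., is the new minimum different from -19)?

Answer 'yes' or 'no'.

Old min = -19
Change: A[1] -2 -> 35
Changed element was NOT the min; min changes only if 35 < -19.
New min = -19; changed? no

Answer: no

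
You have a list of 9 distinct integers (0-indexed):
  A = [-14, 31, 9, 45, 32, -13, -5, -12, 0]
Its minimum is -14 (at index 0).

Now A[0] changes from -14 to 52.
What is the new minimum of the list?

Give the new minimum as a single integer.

Answer: -13

Derivation:
Old min = -14 (at index 0)
Change: A[0] -14 -> 52
Changed element WAS the min. Need to check: is 52 still <= all others?
  Min of remaining elements: -13
  New min = min(52, -13) = -13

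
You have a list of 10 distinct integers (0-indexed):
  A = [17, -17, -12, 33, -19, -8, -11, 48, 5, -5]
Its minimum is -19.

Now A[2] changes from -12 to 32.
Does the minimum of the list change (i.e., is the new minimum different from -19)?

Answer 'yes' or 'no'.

Old min = -19
Change: A[2] -12 -> 32
Changed element was NOT the min; min changes only if 32 < -19.
New min = -19; changed? no

Answer: no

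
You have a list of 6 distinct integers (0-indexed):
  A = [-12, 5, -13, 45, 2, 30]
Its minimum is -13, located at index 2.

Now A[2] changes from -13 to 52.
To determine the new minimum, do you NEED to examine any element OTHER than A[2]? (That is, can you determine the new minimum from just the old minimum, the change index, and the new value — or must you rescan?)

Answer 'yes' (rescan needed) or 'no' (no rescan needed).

Old min = -13 at index 2
Change at index 2: -13 -> 52
Index 2 WAS the min and new value 52 > old min -13. Must rescan other elements to find the new min.
Needs rescan: yes

Answer: yes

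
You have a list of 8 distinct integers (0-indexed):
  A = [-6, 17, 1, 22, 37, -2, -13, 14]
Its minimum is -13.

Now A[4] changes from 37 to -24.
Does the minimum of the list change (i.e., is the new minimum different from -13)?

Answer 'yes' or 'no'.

Answer: yes

Derivation:
Old min = -13
Change: A[4] 37 -> -24
Changed element was NOT the min; min changes only if -24 < -13.
New min = -24; changed? yes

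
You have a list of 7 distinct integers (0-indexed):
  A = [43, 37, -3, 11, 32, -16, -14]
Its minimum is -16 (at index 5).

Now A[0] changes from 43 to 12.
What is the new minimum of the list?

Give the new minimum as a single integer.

Old min = -16 (at index 5)
Change: A[0] 43 -> 12
Changed element was NOT the old min.
  New min = min(old_min, new_val) = min(-16, 12) = -16

Answer: -16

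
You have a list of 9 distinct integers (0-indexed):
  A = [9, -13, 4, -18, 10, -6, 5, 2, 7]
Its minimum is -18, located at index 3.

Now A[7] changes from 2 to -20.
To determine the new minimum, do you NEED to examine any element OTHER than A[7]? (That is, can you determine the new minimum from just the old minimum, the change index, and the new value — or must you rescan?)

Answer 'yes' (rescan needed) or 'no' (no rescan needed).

Answer: no

Derivation:
Old min = -18 at index 3
Change at index 7: 2 -> -20
Index 7 was NOT the min. New min = min(-18, -20). No rescan of other elements needed.
Needs rescan: no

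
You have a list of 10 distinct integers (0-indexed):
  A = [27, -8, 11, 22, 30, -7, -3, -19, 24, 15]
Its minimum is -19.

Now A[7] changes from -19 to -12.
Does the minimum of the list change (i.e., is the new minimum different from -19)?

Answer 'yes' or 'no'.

Old min = -19
Change: A[7] -19 -> -12
Changed element was the min; new min must be rechecked.
New min = -12; changed? yes

Answer: yes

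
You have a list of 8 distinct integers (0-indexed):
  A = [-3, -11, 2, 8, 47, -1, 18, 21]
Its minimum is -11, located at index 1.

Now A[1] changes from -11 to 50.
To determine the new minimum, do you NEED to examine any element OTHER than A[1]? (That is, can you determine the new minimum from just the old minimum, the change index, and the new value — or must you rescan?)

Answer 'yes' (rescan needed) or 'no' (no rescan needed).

Old min = -11 at index 1
Change at index 1: -11 -> 50
Index 1 WAS the min and new value 50 > old min -11. Must rescan other elements to find the new min.
Needs rescan: yes

Answer: yes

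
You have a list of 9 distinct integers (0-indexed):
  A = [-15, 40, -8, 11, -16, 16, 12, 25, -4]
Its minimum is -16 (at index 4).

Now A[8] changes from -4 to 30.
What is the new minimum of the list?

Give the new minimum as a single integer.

Old min = -16 (at index 4)
Change: A[8] -4 -> 30
Changed element was NOT the old min.
  New min = min(old_min, new_val) = min(-16, 30) = -16

Answer: -16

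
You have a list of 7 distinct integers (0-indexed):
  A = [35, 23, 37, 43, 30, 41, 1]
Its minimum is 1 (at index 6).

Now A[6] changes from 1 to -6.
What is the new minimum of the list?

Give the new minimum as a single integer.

Answer: -6

Derivation:
Old min = 1 (at index 6)
Change: A[6] 1 -> -6
Changed element WAS the min. Need to check: is -6 still <= all others?
  Min of remaining elements: 23
  New min = min(-6, 23) = -6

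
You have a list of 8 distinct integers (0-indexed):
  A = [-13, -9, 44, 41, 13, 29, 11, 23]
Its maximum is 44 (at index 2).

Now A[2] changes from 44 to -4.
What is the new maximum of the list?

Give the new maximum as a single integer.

Answer: 41

Derivation:
Old max = 44 (at index 2)
Change: A[2] 44 -> -4
Changed element WAS the max -> may need rescan.
  Max of remaining elements: 41
  New max = max(-4, 41) = 41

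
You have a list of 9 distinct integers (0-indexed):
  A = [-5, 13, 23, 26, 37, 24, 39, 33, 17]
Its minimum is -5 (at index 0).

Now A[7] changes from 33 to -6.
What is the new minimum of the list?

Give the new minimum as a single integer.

Answer: -6

Derivation:
Old min = -5 (at index 0)
Change: A[7] 33 -> -6
Changed element was NOT the old min.
  New min = min(old_min, new_val) = min(-5, -6) = -6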